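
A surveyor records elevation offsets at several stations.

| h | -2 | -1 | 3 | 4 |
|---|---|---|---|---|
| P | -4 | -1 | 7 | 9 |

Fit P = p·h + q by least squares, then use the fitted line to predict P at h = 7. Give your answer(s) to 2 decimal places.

Setting ∂/∂p … = 0 gives: 30·p + 4·q = 66;  4·p + 4·q = 11.
(Σh·h = 30, Σh = 4, Σ1 = 4, Σh·P = 66, ΣP = 11.)
Δ = 30·4 − 4² = 104.
p = (66·4 − 4·11)/104 = 55/26; q = (30·11 − 4·66)/104 = 33/52.
At h = 7: P̂ = (55/26)·(7) + (33/52)·(1) = 803/52.

P̂ = 15.44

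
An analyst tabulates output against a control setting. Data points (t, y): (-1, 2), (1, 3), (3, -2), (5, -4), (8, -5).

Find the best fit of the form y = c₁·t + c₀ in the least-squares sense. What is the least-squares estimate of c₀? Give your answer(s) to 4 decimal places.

c₀ = 1.8033

Normal-equation sums: Σt·t = 100, Σt = 16, Σ1 = 5.
And Σt·y = -65, Σy = -6.
So MᵀM·[c₁, c₀]ᵀ = Mᵀy: [[100, 16]; [16, 5]]·[c₁, c₀]ᵀ = [-65, -6]ᵀ.
Determinant 100·5 − 16² = 244.
c₁ = ((-65)·5 − 16·(-6))/244 = -229/244; c₀ = (100·(-6) − 16·(-65))/244 = 110/61.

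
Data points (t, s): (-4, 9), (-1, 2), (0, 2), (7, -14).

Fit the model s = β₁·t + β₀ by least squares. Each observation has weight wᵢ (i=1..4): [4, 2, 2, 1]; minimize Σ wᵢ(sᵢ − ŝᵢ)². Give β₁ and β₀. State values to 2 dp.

β₁ = -2.06, β₀ = 0.81

With design matrix M, MᵀWM = [[115, -11]; [-11, 9]] and MᵀWs = [-246, 30]ᵀ.
Eliminating β₀: 9·(row 1) − (-11)·(row 2) gives 914·β₁ = 9·(-246) − (-11)·30 = -1884, so β₁ = -942/457.
Then β₀ = (30 − (-11)·(-942/457))/9 = 372/457.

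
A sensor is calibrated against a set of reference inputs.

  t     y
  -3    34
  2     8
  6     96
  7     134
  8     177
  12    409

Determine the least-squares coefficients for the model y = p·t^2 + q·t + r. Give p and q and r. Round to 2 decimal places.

p = 3.01, q = -2.08, r = 0.49

Compute the Gram sums: Σt^2·t^2 = 28626, Σt^2·t = 2780, Σt^2 = 306, Σt·t = 306, Σt = 32, Σ1 = 6.
Right-hand side: Σt^2·y = 80584, Σt·y = 7752, Σy = 858.
AᵀA·[p, q, r]ᵀ = Aᵀy becomes [[28626, 2780, 306]; [2780, 306, 32]; [306, 32, 6]]·[p, q, r]ᵀ = [80584, 7752, 858]ᵀ.
Solving the 3×3 system (Gaussian elimination) gives p = 143329/47586, q = -2359/1133, r = 23435/47586.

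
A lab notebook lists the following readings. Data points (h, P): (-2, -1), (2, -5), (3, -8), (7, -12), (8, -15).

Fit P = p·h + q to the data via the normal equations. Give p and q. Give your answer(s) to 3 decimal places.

Normal-equation sums: Σh·h = 130, Σh = 18, Σ1 = 5.
And Σh·P = -236, ΣP = -41.
XᵀX·[p, q]ᵀ = XᵀP becomes [[130, 18]; [18, 5]]·[p, q]ᵀ = [-236, -41]ᵀ.
Eliminating q: 5·(row 1) − 18·(row 2) gives 326·p = 5·(-236) − 18·(-41) = -442, so p = -221/163.
Then q = ((-41) − 18·(-221/163))/5 = -541/163.

p = -1.356, q = -3.319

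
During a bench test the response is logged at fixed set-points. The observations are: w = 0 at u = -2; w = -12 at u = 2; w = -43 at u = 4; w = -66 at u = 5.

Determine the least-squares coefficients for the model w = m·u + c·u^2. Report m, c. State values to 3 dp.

From the data, Σu·u = 49, Σu·u^2 = 189, Σu^2·u^2 = 913.
Right-hand side: Σu·w = -526, Σu^2·w = -2386.
Normal equations: [[49, 189]; [189, 913]]·[m, c]ᵀ = [-526, -2386]ᵀ.
det = 49·913 − 189² = 9016.
m = ((-526)·913 − 189·(-2386))/9016 = -7321/2254; c = (49·(-2386) − 189·(-526))/9016 = -625/322.

m = -3.248, c = -1.941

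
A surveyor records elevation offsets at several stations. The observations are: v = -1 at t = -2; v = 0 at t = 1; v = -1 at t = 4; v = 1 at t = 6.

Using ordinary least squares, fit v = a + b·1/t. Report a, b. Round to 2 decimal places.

a = -0.38, b = 0.57

Setting ∂/∂a … = 0 gives: 4·a + (11/12)·b = -1;  (11/12)·a + (193/144)·b = 5/12.
(Σ1 = 4, Σ1/t = 11/12, Σ1/t·1/t = 193/144, Σv = -1, Σ1/t·v = 5/12.)
det = 4·(193/144) − (11/12)² = 217/48.
a = ((-1)·(193/144) − (11/12)·(5/12))/(217/48) = -8/21; b = (4·(5/12) − (11/12)·(-1))/(217/48) = 4/7.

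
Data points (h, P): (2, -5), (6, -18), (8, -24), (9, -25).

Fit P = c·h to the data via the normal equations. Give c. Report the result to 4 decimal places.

c = -2.8919

The normal equations are: 185·c = -535.
c = (-535)/185 = -2.89189.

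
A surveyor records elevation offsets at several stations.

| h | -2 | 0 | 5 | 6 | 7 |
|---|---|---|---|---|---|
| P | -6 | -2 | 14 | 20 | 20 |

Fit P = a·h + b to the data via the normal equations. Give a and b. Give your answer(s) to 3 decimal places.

a = 3.102, b = -0.726

The normal system XᵀX·[a, b]ᵀ = XᵀP is [[114, 16]; [16, 5]]·[a, b]ᵀ = [342, 46]ᵀ.
Determinant 114·5 − 16² = 314.
a = (342·5 − 16·46)/314 = 487/157; b = (114·46 − 16·342)/314 = -114/157.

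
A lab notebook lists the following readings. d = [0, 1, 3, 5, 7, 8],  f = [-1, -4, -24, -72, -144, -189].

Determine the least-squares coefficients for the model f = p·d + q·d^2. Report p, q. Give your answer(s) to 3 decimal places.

Sums needed: Σd·d = 148, Σd·d^2 = 1008, Σd^2·d^2 = 7204.
For Mᵀf: Σd·f = -2956, Σd^2·f = -21172.
Eliminating q: 7204·(row 1) − 1008·(row 2) gives 50128·p = 7204·(-2956) − 1008·(-21172) = 46352, so p = 2897/3133.
Then q = ((-21172) − 1008·(2897/3133))/7204 = -9613/3133.

p = 0.925, q = -3.068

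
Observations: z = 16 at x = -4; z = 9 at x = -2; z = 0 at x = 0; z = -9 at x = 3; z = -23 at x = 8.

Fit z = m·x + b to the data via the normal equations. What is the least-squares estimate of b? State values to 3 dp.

b = 1.850

The normal system AᵀA·[m, b]ᵀ = Aᵀz is [[93, 5]; [5, 5]]·[m, b]ᵀ = [-293, -7]ᵀ.
Determinant 93·5 − 5² = 440.
m = ((-293)·5 − 5·(-7))/440 = -13/4; b = (93·(-7) − 5·(-293))/440 = 37/20.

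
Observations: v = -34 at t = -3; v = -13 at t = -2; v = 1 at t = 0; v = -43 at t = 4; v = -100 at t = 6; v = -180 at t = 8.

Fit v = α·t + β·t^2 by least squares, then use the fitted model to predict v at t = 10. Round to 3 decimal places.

The normal system MᵀM·[α, β]ᵀ = Mᵀv is [[129, 757]; [757, 5745]]·[α, β]ᵀ = [-2084, -16166]ᵀ.
det = 129·5745 − 757² = 168056.
α = ((-2084)·5745 − 757·(-16166))/168056 = 132541/84028; β = (129·(-16166) − 757·(-2084))/168056 = -253913/84028.
At t = 10: v̂ = (132541/84028)·(10) + (-253913/84028)·(100) = -12032945/42014.

v̂ = -286.403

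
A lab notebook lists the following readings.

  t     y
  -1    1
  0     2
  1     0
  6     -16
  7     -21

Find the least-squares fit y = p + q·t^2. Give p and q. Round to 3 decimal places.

The normal equations are: 5·p + 87·q = -34;  87·p + 3699·q = -1604.
(Σ1 = 5, Σt^2 = 87, Σt^2·t^2 = 3699, Σy = -34, Σt^2·y = -1604.)
Eliminating q: 3699·(row 1) − 87·(row 2) gives 10926·p = 3699·(-34) − 87·(-1604) = 13782, so p = 2297/1821.
Then q = ((-1604) − 87·(2297/1821))/3699 = -2531/5463.

p = 1.261, q = -0.463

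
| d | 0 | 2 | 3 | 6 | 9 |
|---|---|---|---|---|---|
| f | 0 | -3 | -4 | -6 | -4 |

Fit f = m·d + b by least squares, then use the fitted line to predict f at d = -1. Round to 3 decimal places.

f̂ = -1.200

The normal equations are: 130·m + 20·b = -90;  20·m + 5·b = -17.
(Σd·d = 130, Σd = 20, Σ1 = 5, Σd·f = -90, Σf = -17.)
Determinant 130·5 − 20² = 250.
m = ((-90)·5 − 20·(-17))/250 = -11/25; b = (130·(-17) − 20·(-90))/250 = -41/25.
At d = -1: f̂ = (-11/25)·(-1) + (-41/25)·(1) = -6/5.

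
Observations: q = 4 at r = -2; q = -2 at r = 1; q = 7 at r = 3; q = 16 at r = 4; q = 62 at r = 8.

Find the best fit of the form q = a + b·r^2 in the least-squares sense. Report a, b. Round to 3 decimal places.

The normal equations are: 5·a + 94·b = 87;  94·a + 4450·b = 4301.
Determinant 5·4450 − 94² = 13414.
a = (87·4450 − 94·4301)/13414 = -8572/6707; b = (5·4301 − 94·87)/13414 = 13327/13414.

a = -1.278, b = 0.994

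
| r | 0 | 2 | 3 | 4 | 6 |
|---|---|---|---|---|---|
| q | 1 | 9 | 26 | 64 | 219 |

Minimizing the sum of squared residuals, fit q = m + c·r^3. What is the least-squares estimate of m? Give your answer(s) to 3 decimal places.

m = 0.051

Sums needed: Σ1 = 5, Σr^3 = 315, Σr^3·r^3 = 51545.
And Σq = 319, Σr^3·q = 52174.
So XᵀX·[m, c]ᵀ = Xᵀq: [[5, 315]; [315, 51545]]·[m, c]ᵀ = [319, 52174]ᵀ.
Δ = 5·51545 − 315² = 158500.
m = (319·51545 − 315·52174)/158500 = 1609/31700; c = (5·52174 − 315·319)/158500 = 32077/31700.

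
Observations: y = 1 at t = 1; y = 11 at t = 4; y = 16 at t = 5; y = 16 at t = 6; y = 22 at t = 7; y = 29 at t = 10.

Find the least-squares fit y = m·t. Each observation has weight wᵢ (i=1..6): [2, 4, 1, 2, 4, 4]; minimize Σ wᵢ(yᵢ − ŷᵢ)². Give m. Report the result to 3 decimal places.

m = 2.933

Sums needed: Σwᵢ·t·t = 759.
Moment sums: Σwᵢ·t·y = 2226.
So MᵀWM·[m]ᵀ = MᵀWy: [[759]]·[m]ᵀ = [2226]ᵀ.
Hence m = 2226 / 759 ≈ 2.93281.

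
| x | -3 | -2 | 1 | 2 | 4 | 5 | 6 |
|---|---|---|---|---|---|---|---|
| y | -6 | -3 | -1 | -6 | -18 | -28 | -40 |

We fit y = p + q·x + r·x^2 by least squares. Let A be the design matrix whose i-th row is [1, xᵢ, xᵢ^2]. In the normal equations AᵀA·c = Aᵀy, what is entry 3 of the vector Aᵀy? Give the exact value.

-2519

Entry 3 ↔ basis x^2, so (Aᵀy)_{3} = Σᵢ (x^2)·yᵢ = (9)·(-6) + (4)·(-3) + (1)·(-1) + (4)·(-6) + (16)·(-18) + (25)·(-28) + (36)·(-40) = -2519.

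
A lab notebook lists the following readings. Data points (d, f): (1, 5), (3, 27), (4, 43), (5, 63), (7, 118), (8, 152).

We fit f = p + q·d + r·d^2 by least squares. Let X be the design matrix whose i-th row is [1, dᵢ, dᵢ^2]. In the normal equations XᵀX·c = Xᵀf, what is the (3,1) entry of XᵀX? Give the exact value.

164

Row 3 ↔ basis d^2, column 1 ↔ basis 1, so (XᵀX)_{3,1} = Σᵢ d^2 = (1)·(1) + (9)·(1) + (16)·(1) + (25)·(1) + (49)·(1) + (64)·(1) = 164.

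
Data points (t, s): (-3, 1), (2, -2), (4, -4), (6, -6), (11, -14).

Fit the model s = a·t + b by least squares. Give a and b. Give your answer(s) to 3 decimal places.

a = -1.066, b = -0.736

Normal-equation sums: Σt·t = 186, Σt = 20, Σ1 = 5.
Right-hand side: Σt·s = -213, Σs = -25.
Δ = 186·5 − 20² = 530.
a = ((-213)·5 − 20·(-25))/530 = -113/106; b = (186·(-25) − 20·(-213))/530 = -39/53.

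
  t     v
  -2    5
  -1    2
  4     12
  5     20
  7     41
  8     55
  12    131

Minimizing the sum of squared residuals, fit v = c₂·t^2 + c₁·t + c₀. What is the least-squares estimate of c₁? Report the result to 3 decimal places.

c₁ = -0.942

Entries of MᵀM: Σt^2·t^2 = 28131, Σt^2·t = 2763, Σt^2 = 303, Σt·t = 303, Σt = 33, Σ1 = 7.
Moment sums: Σt^2·v = 25107, Σt·v = 2435, Σv = 266.
So MᵀM·[c₂, c₁, c₀]ᵀ = Mᵀv: [[28131, 2763, 303]; [2763, 303, 33]; [303, 33, 7]]·[c₂, c₁, c₀]ᵀ = [25107, 2435, 266]ᵀ.
Solving the 3×3 system (Gaussian elimination) gives c₂ = 166393/168242, c₁ = -475543/504726, c₀ = -30981/84121.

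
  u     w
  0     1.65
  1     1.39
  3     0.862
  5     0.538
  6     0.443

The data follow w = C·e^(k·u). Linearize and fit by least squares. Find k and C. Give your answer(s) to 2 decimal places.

k = -0.22, C = 1.69

Taking logs, ln w = k·u + ln C, so regress ln w on u.
Σu = 15.0000, Σ(u)² = 71.0000, Σln w = -0.7525, Σu·ln w = -8.1008.
Equations: 71.0000·k + 15.0000·ln C = -8.1008;  15.0000·k + 5·ln C = -0.7525.
Slope k = (n·Σu·ln w − Σu·Σln w)/(n·Σ(u)² − (Σu)²) = (5·-8.1008 − 15.0000·-0.7525)/130.0000 = -0.22474; ln C = (Σln w − k·Σu)/n = 0.52372, so C = exp(0.52372) = 1.68830.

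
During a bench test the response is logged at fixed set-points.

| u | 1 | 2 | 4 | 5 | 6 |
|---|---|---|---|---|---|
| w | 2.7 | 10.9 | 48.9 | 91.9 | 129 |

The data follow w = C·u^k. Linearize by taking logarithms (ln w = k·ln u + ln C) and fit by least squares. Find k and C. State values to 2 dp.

Taking logs, ln w = k·ln u + ln C, so regress ln w on ln u.
Σln u = 5.4806, Σ(ln u)² = 8.2030, Σln w = 16.6523, Σln u·ln w = 23.0315.
Equations: 8.2030·k + 5.4806·ln C = 23.0315;  5.4806·k + 5·ln C = 16.6523.
Slope k = (n·Σln u·ln w − Σln u·Σln w)/(n·Σ(ln u)² − (Σln u)²) = (5·23.0315 − 5.4806·16.6523)/10.9774 = 2.17652; ln C = (Σln w − k·Σln u)/n = 0.94472, so C = exp(0.94472) = 2.57210.

k = 2.18, C = 2.57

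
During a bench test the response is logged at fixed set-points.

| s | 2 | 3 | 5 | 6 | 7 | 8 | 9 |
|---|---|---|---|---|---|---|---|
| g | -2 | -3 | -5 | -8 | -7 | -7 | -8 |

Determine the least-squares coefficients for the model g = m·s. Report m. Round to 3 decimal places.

m = -0.981

The normal system AᵀA·[m]ᵀ = Aᵀg is [[268]]·[m]ᵀ = [-263]ᵀ.
m = (-263)/268 = -0.981343.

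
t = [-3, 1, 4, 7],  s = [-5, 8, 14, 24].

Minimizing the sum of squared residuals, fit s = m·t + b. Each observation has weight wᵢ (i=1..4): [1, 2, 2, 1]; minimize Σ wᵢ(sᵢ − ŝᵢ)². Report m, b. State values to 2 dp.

m = 2.76, b = 4.05

The normal system AᵀWA·[m, b]ᵀ = AᵀWs is [[92, 14]; [14, 6]]·[m, b]ᵀ = [311, 63]ᵀ.
det = 92·6 − 14² = 356.
m = (311·6 − 14·63)/356 = 246/89; b = (92·63 − 14·311)/356 = 721/178.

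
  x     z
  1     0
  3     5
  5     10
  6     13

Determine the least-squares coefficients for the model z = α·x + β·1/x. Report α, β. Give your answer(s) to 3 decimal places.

α = 2.145, β = -2.331

From the data, Σx·x = 71, Σx·1/x = 4, Σ1/x·1/x = 1061/900.
For Aᵀz: Σx·z = 143, Σ1/x·z = 35/6.
So AᵀA·[α, β]ᵀ = Aᵀz: [[71, 4]; [4, 1061/900]]·[α, β]ᵀ = [143, 35/6]ᵀ.
det = 71·(1061/900) − 4² = 60931/900.
α = (143·(1061/900) − 4·(35/6))/(60931/900) = 130723/60931; β = (71·(35/6) − 4·143)/(60931/900) = -142050/60931.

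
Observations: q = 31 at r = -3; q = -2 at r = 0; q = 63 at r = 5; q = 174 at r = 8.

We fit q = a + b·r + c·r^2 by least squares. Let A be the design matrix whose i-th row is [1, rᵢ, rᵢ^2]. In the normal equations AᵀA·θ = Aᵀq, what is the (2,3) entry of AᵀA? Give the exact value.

Row 2 ↔ basis r, column 3 ↔ basis r^2, so (AᵀA)_{2,3} = Σᵢ (r)·(r^2) = (-3)·(9) + (0)·(0) + (5)·(25) + (8)·(64) = 610.

610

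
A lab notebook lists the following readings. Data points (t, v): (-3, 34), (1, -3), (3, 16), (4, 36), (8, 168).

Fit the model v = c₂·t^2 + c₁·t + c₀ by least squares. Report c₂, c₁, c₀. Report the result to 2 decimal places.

c₂ = 3.03, c₁ = -2.89, c₀ = -2.19

The normal system XᵀX·[c₂, c₁, c₀]ᵀ = Xᵀv is [[4515, 577, 99]; [577, 99, 13]; [99, 13, 5]]·[c₂, c₁, c₀]ᵀ = [11775, 1431, 251]ᵀ.
Inverting the 3×3 Gram matrix, [c₂, c₁, c₀]ᵀ = [243653/80536, -232857/80536, -87997/40268]ᵀ.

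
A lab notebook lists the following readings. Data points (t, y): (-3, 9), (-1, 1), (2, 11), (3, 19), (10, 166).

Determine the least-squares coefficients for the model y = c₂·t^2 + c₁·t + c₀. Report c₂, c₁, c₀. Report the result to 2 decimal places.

Entries of MᵀM: Σt^2·t^2 = 10179, Σt^2·t = 1007, Σt^2 = 123, Σt·t = 123, Σt = 11, Σ1 = 5.
Right-hand side: Σt^2·y = 16897, Σt·y = 1711, Σy = 206.
So MᵀM·[c₂, c₁, c₀]ᵀ = Mᵀy: [[10179, 1007, 123]; [1007, 123, 11]; [123, 11, 5]]·[c₂, c₁, c₀]ᵀ = [16897, 1711, 206]ᵀ.
Row-reducing yields c₂ = 151563/102782, c₁ = 89414/51391, c₀ = 112747/102782.

c₂ = 1.47, c₁ = 1.74, c₀ = 1.10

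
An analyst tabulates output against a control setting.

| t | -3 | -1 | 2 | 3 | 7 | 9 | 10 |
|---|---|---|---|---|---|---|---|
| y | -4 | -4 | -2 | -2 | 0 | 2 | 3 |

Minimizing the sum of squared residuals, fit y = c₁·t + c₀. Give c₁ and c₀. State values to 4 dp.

c₁ = 0.5441, c₀ = -3.0988

AᵀA·[c₁, c₀]ᵀ = Aᵀy reads: 253·c₁ + 27·c₀ = 54;  27·c₁ + 7·c₀ = -7.
(Σt·t = 253, Σt = 27, Σ1 = 7, Σt·y = 54, Σy = -7.)
Determinant 253·7 − 27² = 1042.
c₁ = (54·7 − 27·(-7))/1042 = 567/1042; c₀ = (253·(-7) − 27·54)/1042 = -3229/1042.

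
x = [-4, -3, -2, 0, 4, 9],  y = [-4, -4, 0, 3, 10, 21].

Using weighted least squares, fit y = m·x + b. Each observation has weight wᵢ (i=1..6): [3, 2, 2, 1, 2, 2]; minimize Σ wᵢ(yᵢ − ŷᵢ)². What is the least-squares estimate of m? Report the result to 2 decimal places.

From the data, Σwᵢ·x·x = 268, Σwᵢ·x = 4, Σwᵢ·1 = 12.
Right-hand side: Σwᵢ·x·y = 530, Σwᵢ·y = 45.
MᵀWM·[m, b]ᵀ = MᵀWy becomes [[268, 4]; [4, 12]]·[m, b]ᵀ = [530, 45]ᵀ.
Determinant 268·12 − 4² = 3200.
m = (530·12 − 4·45)/3200 = 309/160; b = (268·45 − 4·530)/3200 = 497/160.

m = 1.93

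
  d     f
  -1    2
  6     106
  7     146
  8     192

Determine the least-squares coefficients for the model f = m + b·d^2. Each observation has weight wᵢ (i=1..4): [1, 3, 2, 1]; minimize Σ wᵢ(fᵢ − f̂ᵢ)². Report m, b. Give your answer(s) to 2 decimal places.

m = -1.85, b = 3.01

Normal-equation sums: Σwᵢ·1 = 7, Σwᵢ·d^2 = 271, Σwᵢ·d^2·d^2 = 12787.
Right-hand side: Σwᵢ·f = 804, Σwᵢ·d^2·f = 38046.
Δ = 7·12787 − 271² = 16068.
m = (804·12787 − 271·38046)/16068 = -381/206; b = (7·38046 − 271·804)/16068 = 621/206.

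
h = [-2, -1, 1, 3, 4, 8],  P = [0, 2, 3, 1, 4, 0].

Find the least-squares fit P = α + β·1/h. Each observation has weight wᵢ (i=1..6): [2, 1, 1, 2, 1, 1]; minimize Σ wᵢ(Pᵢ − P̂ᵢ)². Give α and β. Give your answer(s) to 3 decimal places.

Sums needed: Σwᵢ·1 = 8, Σwᵢ·1/h = 1/24, Σwᵢ·1/h·1/h = 1613/576.
Right-hand side: Σwᵢ·P = 11, Σwᵢ·1/h·P = 8/3.
So AᵀWA·[α, β]ᵀ = AᵀWP: [[8, 1/24]; [1/24, 1613/576]]·[α, β]ᵀ = [11, 8/3]ᵀ.
Δ = 8·(1613/576) − (1/24)² = 4301/192.
α = (11·(1613/576) − (1/24)·(8/3))/(4301/192) = 5893/4301; β = (8·(8/3) − (1/24)·11)/(4301/192) = 4008/4301.

α = 1.370, β = 0.932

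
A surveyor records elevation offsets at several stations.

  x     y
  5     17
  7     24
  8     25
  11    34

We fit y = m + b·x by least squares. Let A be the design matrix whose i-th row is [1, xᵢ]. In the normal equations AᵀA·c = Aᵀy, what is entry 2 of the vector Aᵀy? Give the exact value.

827

Entry 2 ↔ basis x, so (Aᵀy)_{2} = Σᵢ (x)·yᵢ = (5)·(17) + (7)·(24) + (8)·(25) + (11)·(34) = 827.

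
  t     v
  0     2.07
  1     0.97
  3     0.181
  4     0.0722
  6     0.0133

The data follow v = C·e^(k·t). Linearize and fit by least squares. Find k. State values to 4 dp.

Taking logs, ln v = k·t + ln C, so regress ln v on t.
AᵀA = [[62.0000, 14.0000]; [14.0000, 5]], rhs = [-41.5914, -7.9605]ᵀ  (here Σt = 14.0000, Σ(t)² = 62.0000, Σln v = -7.9605, Σt·ln v = -41.5914).
Slope k = (n·Σt·ln v − Σt·Σln v)/(n·Σ(t)² − (Σt)²) = (5·-41.5914 − 14.0000·-7.9605)/114.0000 = -0.84658; ln C = (Σln v − k·Σt)/n = 0.77834.

k = -0.8466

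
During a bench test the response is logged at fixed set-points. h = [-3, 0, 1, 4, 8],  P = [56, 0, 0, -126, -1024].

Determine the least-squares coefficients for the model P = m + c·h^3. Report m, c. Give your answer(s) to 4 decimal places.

m = 1.5111, c = -2.0028

With design matrix A, AᵀA = [[5, 550]; [550, 266970]] and AᵀP = [-1094, -533864]ᵀ.
Eliminating c: 266970·(row 1) − 550·(row 2) gives 1032350·m = 266970·(-1094) − 550·(-533864) = 1560020, so m = 14182/9385.
Then c = ((-533864) − 550·(14182/9385))/266970 = -206762/103235.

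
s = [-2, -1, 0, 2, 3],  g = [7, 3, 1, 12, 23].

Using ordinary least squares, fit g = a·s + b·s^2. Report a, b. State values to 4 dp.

From the data, Σs·s = 18, Σs·s^2 = 26, Σs^2·s^2 = 114.
And Σs·g = 76, Σs^2·g = 286.
Determinant 18·114 − 26² = 1376.
a = (76·114 − 26·286)/1376 = 307/344; b = (18·286 − 26·76)/1376 = 793/344.

a = 0.8924, b = 2.3052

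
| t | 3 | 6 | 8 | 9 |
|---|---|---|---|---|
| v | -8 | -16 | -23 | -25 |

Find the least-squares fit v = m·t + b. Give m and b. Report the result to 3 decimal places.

The normal system XᵀX·[m, b]ᵀ = Xᵀv is [[190, 26]; [26, 4]]·[m, b]ᵀ = [-529, -72]ᵀ.
Δ = 190·4 − 26² = 84.
m = ((-529)·4 − 26·(-72))/84 = -61/21; b = (190·(-72) − 26·(-529))/84 = 37/42.

m = -2.905, b = 0.881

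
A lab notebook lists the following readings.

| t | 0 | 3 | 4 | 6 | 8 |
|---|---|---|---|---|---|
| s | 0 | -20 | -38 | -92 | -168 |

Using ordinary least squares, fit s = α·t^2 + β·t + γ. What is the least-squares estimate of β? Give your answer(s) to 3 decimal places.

Normal-equation sums: Σt^2·t^2 = 5729, Σt^2·t = 819, Σt^2 = 125, Σt·t = 125, Σt = 21, Σ1 = 5.
Right-hand side: Σt^2·s = -14852, Σt·s = -2108, Σs = -318.
XᵀX·[α, β, γ]ᵀ = Xᵀs becomes [[5729, 819, 125]; [819, 125, 21]; [125, 21, 5]]·[α, β, γ]ᵀ = [-14852, -2108, -318]ᵀ.
Solving the 3×3 system (Gaussian elimination) gives α = -4805/1677, β = 1063/559, γ = 74/1677.

β = 1.902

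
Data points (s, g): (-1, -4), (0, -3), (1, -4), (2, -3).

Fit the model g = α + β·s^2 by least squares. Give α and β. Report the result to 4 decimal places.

Sums needed: Σ1 = 4, Σs^2 = 6, Σs^2·s^2 = 18.
Moment sums: Σg = -14, Σs^2·g = -20.
So MᵀM·[α, β]ᵀ = Mᵀg: [[4, 6]; [6, 18]]·[α, β]ᵀ = [-14, -20]ᵀ.
det = 4·18 − 6² = 36.
α = ((-14)·18 − 6·(-20))/36 = -11/3; β = (4·(-20) − 6·(-14))/36 = 1/9.

α = -3.6667, β = 0.1111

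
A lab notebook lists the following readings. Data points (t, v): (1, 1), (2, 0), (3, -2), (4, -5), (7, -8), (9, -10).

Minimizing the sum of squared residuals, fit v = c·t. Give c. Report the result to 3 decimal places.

c = -1.069

The normal system MᵀM·[c]ᵀ = Mᵀv is [[160]]·[c]ᵀ = [-171]ᵀ.
c = (-171)/160 = -1.06875.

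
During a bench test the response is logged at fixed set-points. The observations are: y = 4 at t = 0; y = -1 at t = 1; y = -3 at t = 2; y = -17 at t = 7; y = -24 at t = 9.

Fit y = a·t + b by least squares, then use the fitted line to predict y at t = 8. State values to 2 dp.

With design matrix A, AᵀA = [[135, 19]; [19, 5]] and Aᵀy = [-342, -41]ᵀ.
Determinant 135·5 − 19² = 314.
a = ((-342)·5 − 19·(-41))/314 = -931/314; b = (135·(-41) − 19·(-342))/314 = 963/314.
At t = 8: ŷ = (-931/314)·(8) + (963/314)·(1) = -6485/314.

ŷ = -20.65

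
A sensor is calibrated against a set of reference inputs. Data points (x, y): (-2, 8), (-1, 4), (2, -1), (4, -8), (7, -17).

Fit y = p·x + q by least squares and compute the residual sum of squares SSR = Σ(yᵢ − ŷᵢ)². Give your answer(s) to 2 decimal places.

SSR = 5.45

Normal-equation sums: Σx·x = 74, Σx = 10, Σ1 = 5.
And Σx·y = -173, Σy = -14.
AᵀA·[p, q]ᵀ = Aᵀy becomes [[74, 10]; [10, 5]]·[p, q]ᵀ = [-173, -14]ᵀ.
Δ = 74·5 − 10² = 270.
p = ((-173)·5 − 10·(-14))/270 = -145/54; q = (74·(-14) − 10·(-173))/270 = 347/135.
Residuals: 8/135, -113/90, 9/5, 23/135, -209/270; SSR = 1471/270.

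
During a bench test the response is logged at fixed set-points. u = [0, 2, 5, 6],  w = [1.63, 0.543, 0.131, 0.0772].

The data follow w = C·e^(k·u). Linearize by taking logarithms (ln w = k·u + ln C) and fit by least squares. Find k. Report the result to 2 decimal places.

Taking logs, ln w = k·u + ln C, so regress ln w on u.
Σu = 13.0000, Σ(u)² = 65.0000, Σln w = -4.7160, Σu·ln w = -26.7522.
Normal system: [[65.0000, 13.0000]; [13.0000, 4]]·[k, ln C]ᵀ = [-26.7522, -4.7160]ᵀ.
Slope k = (n·Σu·ln w − Σu·Σln w)/(n·Σ(u)² − (Σu)²) = (4·-26.7522 − 13.0000·-4.7160)/91.0000 = -0.50221; ln C = (Σln w − k·Σu)/n = 0.45319.

k = -0.50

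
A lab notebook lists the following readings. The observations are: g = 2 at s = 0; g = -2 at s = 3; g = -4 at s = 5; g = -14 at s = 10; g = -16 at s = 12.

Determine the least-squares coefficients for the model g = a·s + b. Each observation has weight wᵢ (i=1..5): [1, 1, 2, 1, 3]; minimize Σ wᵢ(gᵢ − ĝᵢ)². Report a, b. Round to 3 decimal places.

Entries of AᵀWA: Σwᵢ·s·s = 591, Σwᵢ·s = 59, Σwᵢ·1 = 8.
And Σwᵢ·s·g = -762, Σwᵢ·g = -70.
Normal equations: [[591, 59]; [59, 8]]·[a, b]ᵀ = [-762, -70]ᵀ.
Eliminating b: 8·(row 1) − 59·(row 2) gives 1247·a = 8·(-762) − 59·(-70) = -1966, so a = -1966/1247.
Then b = ((-70) − 59·(-1966/1247))/8 = 3588/1247.

a = -1.577, b = 2.877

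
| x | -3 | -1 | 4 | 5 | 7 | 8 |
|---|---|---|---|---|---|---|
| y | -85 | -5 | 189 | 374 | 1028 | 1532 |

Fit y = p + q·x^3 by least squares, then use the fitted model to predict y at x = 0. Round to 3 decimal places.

Sums needed: Σ1 = 6, Σx^3 = 1016, Σx^3·x^3 = 400244.
And Σy = 3033, Σx^3·y = 1198134.
Eliminating q: 400244·(row 1) − 1016·(row 2) gives 1369208·p = 400244·3033 − 1016·1198134 = -3364092, so p = -841023/342302.
Then q = (1198134 − 1016·(-841023/342302))/400244 = 1026819/342302.
At x = 0: ŷ = (-841023/342302)·(1) + (1026819/342302)·(0) = -841023/342302.

ŷ = -2.457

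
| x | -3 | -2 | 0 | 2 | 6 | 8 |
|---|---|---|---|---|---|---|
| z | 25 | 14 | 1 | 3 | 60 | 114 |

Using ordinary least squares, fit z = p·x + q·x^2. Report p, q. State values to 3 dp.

AᵀA·[p, q]ᵀ = Aᵀz reads: 117·p + 701·q = 1175;  701·p + 5505·q = 9749.
Determinant 117·5505 − 701² = 152684.
p = (1175·5505 − 701·9749)/152684 = -9623/4018; q = (117·9749 − 701·1175)/152684 = 8341/4018.

p = -2.395, q = 2.076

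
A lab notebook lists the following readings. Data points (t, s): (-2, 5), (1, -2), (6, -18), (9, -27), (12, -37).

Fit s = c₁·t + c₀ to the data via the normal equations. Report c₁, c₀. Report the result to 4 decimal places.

c₁ = -3.0291, c₀ = -0.0489

Setting ∂/∂c₁ … = 0 gives: 266·c₁ + 26·c₀ = -807;  26·c₁ + 5·c₀ = -79.
(Σt·t = 266, Σt = 26, Σ1 = 5, Σt·s = -807, Σs = -79.)
Δ = 266·5 − 26² = 654.
c₁ = ((-807)·5 − 26·(-79))/654 = -1981/654; c₀ = (266·(-79) − 26·(-807))/654 = -16/327.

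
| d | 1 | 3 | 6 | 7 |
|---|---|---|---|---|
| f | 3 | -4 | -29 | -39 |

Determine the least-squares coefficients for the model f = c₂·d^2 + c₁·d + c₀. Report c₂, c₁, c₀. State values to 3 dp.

c₂ = -0.821, c₁ = -0.544, c₀ = 4.551

From the data, Σd^2·d^2 = 3779, Σd^2·d = 587, Σd^2 = 95, Σd·d = 95, Σd = 17, Σ1 = 4.
For Aᵀf: Σd^2·f = -2988, Σd·f = -456, Σf = -69.
AᵀA·[c₂, c₁, c₀]ᵀ = Aᵀf becomes [[3779, 587, 95]; [587, 95, 17]; [95, 17, 4]]·[c₂, c₁, c₀]ᵀ = [-2988, -456, -69]ᵀ.
Solving the 3×3 system (Gaussian elimination) gives c₂ = -581/708, c₁ = -385/708, c₀ = 537/118.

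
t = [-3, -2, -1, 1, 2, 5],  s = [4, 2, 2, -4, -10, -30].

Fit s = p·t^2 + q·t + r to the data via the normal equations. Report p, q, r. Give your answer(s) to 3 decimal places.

From the data, Σt^2·t^2 = 740, Σt^2·t = 98, Σt^2 = 44, Σt·t = 44, Σt = 2, Σ1 = 6.
Right-hand side: Σt^2·s = -748, Σt·s = -192, Σs = -36.
Solving the 3×3 system (Gaussian elimination) gives p = -896/1671, q = -5218/1671, r = -572/557.

p = -0.536, q = -3.123, r = -1.027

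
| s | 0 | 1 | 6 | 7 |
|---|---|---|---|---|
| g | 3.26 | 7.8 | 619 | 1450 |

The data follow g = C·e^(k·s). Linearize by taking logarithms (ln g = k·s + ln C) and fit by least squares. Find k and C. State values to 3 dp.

k = 0.872, C = 3.263

Let Y = ln g. Fitting Y = k·s + ln C by least squares:
Σs = 14.0000, Σ(s)² = 86.0000, Σln g = 16.9433, Σs·ln g = 91.5780.
Equations: 86.0000·k + 14.0000·ln C = 91.5780;  14.0000·k + 4·ln C = 16.9433.
Slope k = (n·Σs·ln g − Σs·Σln g)/(n·Σ(s)² − (Σs)²) = (4·91.5780 − 14.0000·16.9433)/148.0000 = 0.87234; ln C = (Σln g − k·Σs)/n = 1.18263, so C = exp(1.18263) = 3.26296.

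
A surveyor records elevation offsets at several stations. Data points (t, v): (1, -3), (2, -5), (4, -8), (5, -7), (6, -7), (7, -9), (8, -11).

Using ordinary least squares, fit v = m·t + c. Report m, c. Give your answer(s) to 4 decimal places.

m = -0.9457, c = -2.6848

The normal equations are: 195·m + 33·c = -273;  33·m + 7·c = -50.
(Σt·t = 195, Σt = 33, Σ1 = 7, Σt·v = -273, Σv = -50.)
Eliminating c: 7·(row 1) − 33·(row 2) gives 276·m = 7·(-273) − 33·(-50) = -261, so m = -87/92.
Then c = ((-50) − 33·(-87/92))/7 = -247/92.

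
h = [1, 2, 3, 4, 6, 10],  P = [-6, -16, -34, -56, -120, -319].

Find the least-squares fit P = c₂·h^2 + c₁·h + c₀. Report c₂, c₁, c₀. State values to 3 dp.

c₂ = -2.995, c₁ = -1.867, c₀ = -0.894

Setting ∂/∂c₂ … = 0 gives: 11650·c₂ + 1316·c₁ + 166·c₀ = -37492;  1316·c₂ + 166·c₁ + 26·c₀ = -4274;  166·c₂ + 26·c₁ + 6·c₀ = -551.
Inverting the 3×3 Gram matrix, [c₂, c₁, c₀]ᵀ = [-6103/2038, -19021/10190, -9109/10190]ᵀ.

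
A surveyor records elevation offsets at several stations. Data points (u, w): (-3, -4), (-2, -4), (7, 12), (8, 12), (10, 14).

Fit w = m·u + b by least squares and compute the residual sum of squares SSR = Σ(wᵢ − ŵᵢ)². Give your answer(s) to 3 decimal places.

SSR = 4.493

The normal system XᵀX·[m, b]ᵀ = Xᵀw is [[226, 20]; [20, 5]]·[m, b]ᵀ = [340, 30]ᵀ.
det = 226·5 − 20² = 730.
m = (340·5 − 20·30)/730 = 110/73; b = (226·30 − 20·340)/730 = -2/73.
Residuals: 40/73, -70/73, 108/73, -2/73, -76/73; SSR = 328/73.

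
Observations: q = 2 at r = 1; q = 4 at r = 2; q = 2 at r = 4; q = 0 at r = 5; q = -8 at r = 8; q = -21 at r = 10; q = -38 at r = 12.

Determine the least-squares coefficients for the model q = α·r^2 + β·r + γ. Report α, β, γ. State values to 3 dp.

α = -0.487, β = 2.763, γ = -0.382

Setting ∂/∂α … = 0 gives: 35730·α + 3438·β + 354·γ = -8034;  3438·α + 354·β + 42·γ = -712;  354·α + 42·β + 7·γ = -59.
Solving the 3×3 system (Gaussian elimination) gives α = -8695/17856, β = 16447/5952, γ = -569/1488.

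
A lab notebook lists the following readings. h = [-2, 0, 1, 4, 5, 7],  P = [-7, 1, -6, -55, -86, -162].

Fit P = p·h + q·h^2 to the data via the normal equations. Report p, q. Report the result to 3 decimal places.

p = -2.196, q = -2.985

Entries of XᵀX: Σh·h = 95, Σh·h^2 = 525, Σh^2·h^2 = 3299.
Right-hand side: Σh·P = -1776, Σh^2·P = -11002.
So XᵀX·[p, q]ᵀ = XᵀP: [[95, 525]; [525, 3299]]·[p, q]ᵀ = [-1776, -11002]ᵀ.
Δ = 95·3299 − 525² = 37780.
p = ((-1776)·3299 − 525·(-11002))/37780 = -41487/18890; q = (95·(-11002) − 525·(-1776))/37780 = -11279/3778.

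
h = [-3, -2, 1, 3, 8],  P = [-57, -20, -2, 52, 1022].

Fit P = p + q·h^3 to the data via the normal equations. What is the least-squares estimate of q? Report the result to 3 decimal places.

With design matrix M, MᵀM = [[5, 505]; [505, 263667]] and MᵀP = [995, 526365]ᵀ.
Determinant 5·263667 − 505² = 1063310.
p = (995·263667 − 505·526365)/1063310 = -346566/106331; q = (5·526365 − 505·995)/1063310 = 212935/106331.

q = 2.003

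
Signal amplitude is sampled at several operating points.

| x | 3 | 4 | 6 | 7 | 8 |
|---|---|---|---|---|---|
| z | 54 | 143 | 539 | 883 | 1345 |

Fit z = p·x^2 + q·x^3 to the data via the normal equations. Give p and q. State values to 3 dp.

Forming MᵀM = [[8130, 58618]; [58618, 431274]] and Mᵀz = [151525, 1118543]ᵀ gives MᵀM·[p, q]ᵀ = Mᵀz.
Eliminating q: 431274·(row 1) − 58618·(row 2) gives 70187696·p = 431274·151525 − 58618·1118543 = -217960724, so p = -54490181/17546924.
Then q = (1118543 − 58618·(-54490181/17546924))/431274 = 52915535/17546924.

p = -3.105, q = 3.016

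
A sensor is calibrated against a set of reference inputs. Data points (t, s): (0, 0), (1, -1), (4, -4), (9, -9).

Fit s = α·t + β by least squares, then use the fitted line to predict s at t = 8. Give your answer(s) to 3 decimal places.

ŝ = -8.000

With design matrix M, MᵀM = [[98, 14]; [14, 4]] and Mᵀs = [-98, -14]ᵀ.
Δ = 98·4 − 14² = 196.
α = ((-98)·4 − 14·(-14))/196 = -1; β = (98·(-14) − 14·(-98))/196 = 0.
At t = 8: ŝ = (-1)·(8) + (0)·(1) = -8.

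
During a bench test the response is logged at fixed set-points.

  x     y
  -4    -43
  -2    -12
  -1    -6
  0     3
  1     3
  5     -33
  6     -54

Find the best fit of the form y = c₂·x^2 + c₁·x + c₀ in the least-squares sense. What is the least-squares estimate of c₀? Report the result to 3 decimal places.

Forming MᵀM = [[2195, 269, 83]; [269, 83, 5]; [83, 5, 7]] and Mᵀy = [-3508, -284, -142]ᵀ gives MᵀM·[c₂, c₁, c₀]ᵀ = Mᵀy.
Row-reducing yields c₂ = -46643/22836, c₁ = 70661/22836, c₀ = 298/173.

c₀ = 1.723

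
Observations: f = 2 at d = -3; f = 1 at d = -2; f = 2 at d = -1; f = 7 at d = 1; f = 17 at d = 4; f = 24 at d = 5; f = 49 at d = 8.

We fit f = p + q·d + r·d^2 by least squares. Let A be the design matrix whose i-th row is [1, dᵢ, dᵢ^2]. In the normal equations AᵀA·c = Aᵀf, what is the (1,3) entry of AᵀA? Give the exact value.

120

Row 1 ↔ basis 1, column 3 ↔ basis d^2, so (AᵀA)_{1,3} = Σᵢ d^2 = (1)·(9) + (1)·(4) + (1)·(1) + (1)·(1) + (1)·(16) + (1)·(25) + (1)·(64) = 120.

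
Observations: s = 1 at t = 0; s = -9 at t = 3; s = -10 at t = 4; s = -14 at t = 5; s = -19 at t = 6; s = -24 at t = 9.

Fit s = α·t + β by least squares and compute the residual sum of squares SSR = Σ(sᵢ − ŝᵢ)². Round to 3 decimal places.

Forming AᵀA = [[167, 27]; [27, 6]] and Aᵀs = [-467, -75]ᵀ gives AᵀA·[α, β]ᵀ = Aᵀs.
Δ = 167·6 − 27² = 273.
α = ((-467)·6 − 27·(-75))/273 = -37/13; β = (167·(-75) − 27·(-467))/273 = 4/13.
Residuals: 9/13, -10/13, 14/13, -1/13, -29/13, 17/13; SSR = 116/13.

SSR = 8.923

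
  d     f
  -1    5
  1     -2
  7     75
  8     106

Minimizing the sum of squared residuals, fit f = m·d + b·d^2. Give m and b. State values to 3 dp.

Setting ∂/∂m … = 0 gives: 115·m + 855·b = 1366;  855·m + 6499·b = 10462.
Determinant 115·6499 − 855² = 16360.
m = (1366·6499 − 855·10462)/16360 = -8422/2045; b = (115·10462 − 855·1366)/16360 = 880/409.

m = -4.118, b = 2.152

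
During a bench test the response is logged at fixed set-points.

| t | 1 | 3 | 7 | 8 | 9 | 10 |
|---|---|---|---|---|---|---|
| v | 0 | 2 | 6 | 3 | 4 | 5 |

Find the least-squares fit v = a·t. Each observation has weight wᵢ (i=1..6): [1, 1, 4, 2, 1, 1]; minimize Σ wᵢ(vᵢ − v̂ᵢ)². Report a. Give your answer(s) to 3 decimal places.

a = 0.598

Normal-equation sums: Σwᵢ·t·t = 515.
Right-hand side: Σwᵢ·t·v = 308.
Normal equations: [[515]]·[a]ᵀ = [308]ᵀ.
a = 308/515 = 0.598058.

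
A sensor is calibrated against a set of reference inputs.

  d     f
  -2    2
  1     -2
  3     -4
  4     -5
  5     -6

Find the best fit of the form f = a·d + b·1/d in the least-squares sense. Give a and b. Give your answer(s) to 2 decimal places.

a = -1.18, b = -0.60

AᵀA·[a, b]ᵀ = Aᵀf reads: 55·a + 5·b = -68;  5·a + (5269/3600)·b = -407/60.
Determinant 55·(5269/3600) − 5² = 39959/720.
a = ((-68)·(5269/3600) − 5·(-407/60))/(39959/720) = -236192/199795; b = (55·(-407/60) − 5·(-68))/(39959/720) = -23820/39959.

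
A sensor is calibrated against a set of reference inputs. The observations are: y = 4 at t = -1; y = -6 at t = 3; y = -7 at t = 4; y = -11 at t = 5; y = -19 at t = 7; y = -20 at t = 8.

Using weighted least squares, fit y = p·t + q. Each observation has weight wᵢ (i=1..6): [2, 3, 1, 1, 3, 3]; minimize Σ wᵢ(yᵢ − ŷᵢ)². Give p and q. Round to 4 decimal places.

XᵀWX·[p, q]ᵀ = XᵀWy reads: 409·p + 61·q = -1024;  61·p + 13·q = -145.
Δ = 409·13 − 61² = 1596.
p = ((-1024)·13 − 61·(-145))/1596 = -1489/532; q = (409·(-145) − 61·(-1024))/1596 = 1053/532.

p = -2.7989, q = 1.9793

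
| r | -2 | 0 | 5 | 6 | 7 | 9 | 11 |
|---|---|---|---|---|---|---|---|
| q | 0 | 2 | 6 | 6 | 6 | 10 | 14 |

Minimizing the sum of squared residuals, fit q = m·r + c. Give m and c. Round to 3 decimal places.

With design matrix X, XᵀX = [[316, 36]; [36, 7]] and Xᵀq = [352, 44]ᵀ.
det = 316·7 − 36² = 916.
m = (352·7 − 36·44)/916 = 220/229; c = (316·44 − 36·352)/916 = 308/229.

m = 0.961, c = 1.345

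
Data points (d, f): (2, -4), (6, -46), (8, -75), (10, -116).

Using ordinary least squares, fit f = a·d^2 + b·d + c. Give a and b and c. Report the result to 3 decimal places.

a = -0.932, b = -2.727, c = 5.000

The normal system MᵀM·[a, b, c]ᵀ = Mᵀf is [[15408, 1736, 204]; [1736, 204, 26]; [204, 26, 4]]·[a, b, c]ᵀ = [-18072, -2044, -241]ᵀ.
Inverting the 3×3 Gram matrix, [a, b, c]ᵀ = [-41/44, -30/11, 5]ᵀ.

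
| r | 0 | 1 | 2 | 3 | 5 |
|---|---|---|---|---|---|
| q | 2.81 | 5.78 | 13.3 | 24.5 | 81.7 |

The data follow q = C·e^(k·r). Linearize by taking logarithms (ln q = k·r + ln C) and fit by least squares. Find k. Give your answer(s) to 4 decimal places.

Taking logs, ln q = k·r + ln C, so regress ln q on r.
AᵀA = [[39.0000, 11.0000]; [11.0000, 5]], rhs = [38.5412, 12.9771]ᵀ  (here Σr = 11.0000, Σ(r)² = 39.0000, Σln q = 12.9771, Σr·ln q = 38.5412).
Δ = 39.0000·5 − (11.0000)² = 74.0000; k = (38.5412·5 − 11.0000·12.9771)/74.0000 = 0.67511, ln C = (39.0000·12.9771 − 11.0000·38.5412)/74.0000 = 1.11017.

k = 0.6751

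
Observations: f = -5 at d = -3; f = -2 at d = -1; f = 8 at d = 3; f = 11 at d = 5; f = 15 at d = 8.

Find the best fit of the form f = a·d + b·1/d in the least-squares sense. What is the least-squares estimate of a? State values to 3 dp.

a = 1.982

With design matrix X, XᵀX = [[108, 5]; [5, 18401/14400]] and Xᵀf = [216, 1249/120]ᵀ.
det = 108·(18401/14400) − 5² = 45203/400.
a = (216·(18401/14400) − 5·(1249/120))/(45203/400) = 268768/135609; b = (108·(1249/120) − 5·216)/(45203/400) = 17640/45203.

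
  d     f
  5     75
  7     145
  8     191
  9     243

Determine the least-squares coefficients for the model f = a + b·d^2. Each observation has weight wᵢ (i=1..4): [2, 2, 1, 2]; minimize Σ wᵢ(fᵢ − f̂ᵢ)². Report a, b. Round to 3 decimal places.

Forming MᵀWM = [[7, 374]; [374, 23270]] and MᵀWf = [1117, 69550]ᵀ gives MᵀWM·[a, b]ᵀ = MᵀWf.
Eliminating b: 23270·(row 1) − 374·(row 2) gives 23014·a = 23270·1117 − 374·69550 = -19110, so a = -9555/11507.
Then b = (69550 − 374·(-9555/11507))/23270 = 34546/11507.

a = -0.830, b = 3.002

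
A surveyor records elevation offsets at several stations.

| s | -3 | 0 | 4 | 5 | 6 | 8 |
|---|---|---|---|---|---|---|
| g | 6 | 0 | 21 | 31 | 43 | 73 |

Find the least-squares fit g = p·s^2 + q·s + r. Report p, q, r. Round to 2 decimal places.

p = 0.99, q = 1.14, r = 0.33

With design matrix M, MᵀM = [[6354, 890, 150]; [890, 150, 20]; [150, 20, 6]] and Mᵀg = [7385, 1063, 174]ᵀ.
Row-reducing yields p = 9682/9735, q = 37041/32450, r = 3224/9735.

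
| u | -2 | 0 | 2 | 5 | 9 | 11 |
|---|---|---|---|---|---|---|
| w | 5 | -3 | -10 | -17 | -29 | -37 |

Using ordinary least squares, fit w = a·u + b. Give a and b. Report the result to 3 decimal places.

a = -3.087, b = -2.306

With design matrix X, XᵀX = [[235, 25]; [25, 6]] and Xᵀw = [-783, -91]ᵀ.
Eliminating b: 6·(row 1) − 25·(row 2) gives 785·a = 6·(-783) − 25·(-91) = -2423, so a = -2423/785.
Then b = ((-91) − 25·(-2423/785))/6 = -362/157.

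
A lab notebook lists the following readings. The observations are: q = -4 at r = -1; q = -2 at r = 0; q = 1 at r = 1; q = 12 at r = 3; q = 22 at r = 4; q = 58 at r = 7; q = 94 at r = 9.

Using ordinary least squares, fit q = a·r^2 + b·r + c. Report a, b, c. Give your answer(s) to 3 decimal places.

a = 0.950, b = 2.110, c = -2.372

Setting ∂/∂a … = 0 gives: 9301·a + 1163·b + 157·c = 10913;  1163·a + 157·b + 23·c = 1381;  157·a + 23·b + 7·c = 181.
(Σr^2·r^2 = 9301, Σr^2·r = 1163, Σr^2 = 157, Σr·r = 157, Σr = 23, Σ1 = 7, Σr^2·q = 10913, Σr·q = 1381, Σq = 181.)
Inverting the 3×3 Gram matrix, [a, b, c]ᵀ = [5743/6048, 63793/30240, -5123/2160]ᵀ.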